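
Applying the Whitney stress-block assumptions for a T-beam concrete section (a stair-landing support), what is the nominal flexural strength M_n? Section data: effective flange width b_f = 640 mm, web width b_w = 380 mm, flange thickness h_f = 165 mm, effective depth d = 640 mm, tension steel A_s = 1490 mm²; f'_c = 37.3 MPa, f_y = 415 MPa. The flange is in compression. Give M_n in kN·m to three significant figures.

M_n ≈ 386 kN·m

Tension: T = A_s f_y = 1490 × 415 = 618350 N.
Try a within the flange: a = T/(0.85 f'_c b_f) = 618350/(0.85 × 37.3 × 640) = 30.47 mm.
Since a = 30.47 ≤ h_f = 165 mm, the stress block lies entirely in the flange; analyse as a rectangular beam of width b_f.
M_n = T(d − a/2) = 618350 × (640 − 15.235) = 386.32 × 10⁶ N·mm.
M_n = 386.32 kN·m.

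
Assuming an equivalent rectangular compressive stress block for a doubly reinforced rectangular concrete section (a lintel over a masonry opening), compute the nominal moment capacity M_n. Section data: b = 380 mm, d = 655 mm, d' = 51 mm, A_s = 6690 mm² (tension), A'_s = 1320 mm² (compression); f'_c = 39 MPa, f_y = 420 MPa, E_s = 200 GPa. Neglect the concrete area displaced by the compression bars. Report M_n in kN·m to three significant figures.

Assume both tension and compression steel yield.
Net tension couple steel: A_s − A'_s = 5370 mm².
a = (A_s − A'_s) f_y / (0.85 f'_c b) = 2255400/(0.85 × 39 × 380) = 179.04 mm.
c = a/β₁ = 179.04/0.771 = 232.22 mm; ε'_s = 0.003(c − d')/c = 0.0023 ≥ f_y/E_s = 0.0021, so compression steel does yield.
M_n = (A_s − A'_s) f_y (d − a/2) + A'_s f_y (d − d') = [2255400 × (655 − 89.52) + 554400 × (655 − 51)] × 10⁻⁶ = 1275.38 + 334.86 = 1610.24 kN·m.

M_n ≈ 1610 kN·m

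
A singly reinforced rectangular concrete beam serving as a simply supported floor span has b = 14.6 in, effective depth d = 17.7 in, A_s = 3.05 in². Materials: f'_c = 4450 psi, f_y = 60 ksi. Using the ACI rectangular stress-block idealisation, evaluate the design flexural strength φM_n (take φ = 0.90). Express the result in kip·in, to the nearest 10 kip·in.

φM_n ≈ 2640 kip·in

T = A_s f_y = 3.05 × 60 = 183 kips.
a = T/(0.85 f'_c b) = 183/(0.85 × 4.45 × 14.6) = 3.314 in.
M_n = T(d − a/2) = 183 × (17.7 − 1.657) = 2935.9 kip·in.
φM_n = 0.90 × 2935.9 = 2642.3 kip·in.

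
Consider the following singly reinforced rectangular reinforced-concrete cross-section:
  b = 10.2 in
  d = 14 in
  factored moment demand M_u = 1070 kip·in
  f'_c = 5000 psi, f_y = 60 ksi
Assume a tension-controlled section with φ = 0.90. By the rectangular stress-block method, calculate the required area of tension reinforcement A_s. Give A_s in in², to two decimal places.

A_s ≈ 1.53 in²

M_n = M_u/φ = 1070/0.90 = 1188.89 kip·in.
From M_n = 0.85 f'_c a b (d − a/2):
a = d − √(d² − 2M_n/(0.85 f'_c b)) = 14 − √(14² − 2 × 1188.89/(0.85 × 5 × 10.2)) = 2.119 in.
A_s = 0.85 f'_c a b / f_y = 0.85 × 5 × 2.119 × 10.2 / 60 = 1.531 in².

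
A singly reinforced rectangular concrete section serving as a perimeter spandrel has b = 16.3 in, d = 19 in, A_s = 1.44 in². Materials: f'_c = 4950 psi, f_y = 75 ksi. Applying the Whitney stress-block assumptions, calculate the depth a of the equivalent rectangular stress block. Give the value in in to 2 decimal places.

T = A_s f_y = 1.44 × 75 = 108 kips.
a = T/(0.85 f'_c b) = 108/(0.85 × 4.95 × 16.3) = 1.57 in.

a ≈ 1.57 in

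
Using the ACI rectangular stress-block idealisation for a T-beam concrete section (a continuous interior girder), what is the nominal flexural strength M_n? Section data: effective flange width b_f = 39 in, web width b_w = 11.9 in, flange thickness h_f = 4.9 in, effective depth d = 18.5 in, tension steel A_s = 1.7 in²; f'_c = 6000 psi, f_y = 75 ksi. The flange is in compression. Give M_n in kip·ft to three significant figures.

Tension: T = A_s f_y = 1.7 × 75 = 127.5 kips.
Try a within the flange: a = T/(0.85 f'_c b_f) = 127.5/(0.85 × 6 × 39) = 0.641 in.
Since a = 0.641 ≤ h_f = 4.9 in, the stress block lies entirely in the flange; analyse as a rectangular beam of width b_f.
M_n = T(d − a/2) = 127.5 × (18.5 − 0.3205) = 2317.9 kip·in.
M_n = 2317.9/12 = 193.16 kip·ft.

M_n ≈ 193 kip·ft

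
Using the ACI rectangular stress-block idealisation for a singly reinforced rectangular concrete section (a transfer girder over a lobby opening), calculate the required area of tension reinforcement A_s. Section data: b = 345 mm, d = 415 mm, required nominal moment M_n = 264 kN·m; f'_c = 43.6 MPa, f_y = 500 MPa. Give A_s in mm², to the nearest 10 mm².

A_s ≈ 1360 mm²

With M_n = 0.85 f'_c a b (d − a/2), solve the quadratic for a:
a = d − √(d² − 2M_n/(0.85 f'_c b)) = 415 − √(415² − 2 × 264×10⁶/(0.85 × 43.6 × 345)) = 53.16 mm.
A_s = 0.85 f'_c a b / f_y = 0.85 × 43.6 × 53.16 × 345 / 500 = 1359.4 mm².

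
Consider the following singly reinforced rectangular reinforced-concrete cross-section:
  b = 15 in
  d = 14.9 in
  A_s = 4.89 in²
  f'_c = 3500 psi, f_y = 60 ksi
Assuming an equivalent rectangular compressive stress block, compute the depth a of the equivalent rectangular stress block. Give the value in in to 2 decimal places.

T = A_s f_y = 4.89 × 60 = 293.4 kips.
a = T/(0.85 f'_c b) = 293.4/(0.85 × 3.5 × 15) = 6.57 in.

a ≈ 6.57 in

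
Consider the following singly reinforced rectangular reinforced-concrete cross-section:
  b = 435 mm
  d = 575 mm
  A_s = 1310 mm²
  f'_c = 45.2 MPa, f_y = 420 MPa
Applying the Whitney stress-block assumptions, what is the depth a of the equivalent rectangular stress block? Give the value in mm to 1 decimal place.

T = A_s f_y = 1310 × 420 = 550200 N = 550.2 kN.
Setting C = 0.85 f'_c a b equal to T: a = 550200/(0.85 × 45.2 × 435) = 32.9 mm.

a ≈ 32.9 mm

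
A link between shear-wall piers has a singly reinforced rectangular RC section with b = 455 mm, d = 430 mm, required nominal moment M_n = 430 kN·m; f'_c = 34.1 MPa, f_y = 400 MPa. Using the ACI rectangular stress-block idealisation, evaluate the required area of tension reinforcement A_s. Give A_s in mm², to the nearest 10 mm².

With M_n = 0.85 f'_c a b (d − a/2), solve the quadratic for a:
a = d − √(d² − 2M_n/(0.85 f'_c b)) = 430 − √(430² − 2 × 430×10⁶/(0.85 × 34.1 × 455)) = 84.04 mm.
A_s = 0.85 f'_c a b / f_y = 0.85 × 34.1 × 84.04 × 455 / 400 = 2770.8 mm².

A_s ≈ 2770 mm²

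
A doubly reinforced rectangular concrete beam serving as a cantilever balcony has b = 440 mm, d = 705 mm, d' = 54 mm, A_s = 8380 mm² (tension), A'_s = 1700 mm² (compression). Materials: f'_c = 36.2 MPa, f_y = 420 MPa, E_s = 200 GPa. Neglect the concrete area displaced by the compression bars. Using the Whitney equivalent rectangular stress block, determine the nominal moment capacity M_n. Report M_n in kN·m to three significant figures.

Assume both tension and compression steel yield.
Net tension couple steel: A_s − A'_s = 6680 mm².
a = (A_s − A'_s) f_y / (0.85 f'_c b) = 2805600/(0.85 × 36.2 × 440) = 207.23 mm.
c = a/β₁ = 207.23/0.791 = 261.98 mm; ε'_s = 0.003(c − d')/c = 0.0024 ≥ f_y/E_s = 0.0021, so compression steel does yield.
M_n = (A_s − A'_s) f_y (d − a/2) + A'_s f_y (d − d') = [2805600 × (705 − 103.615) + 714000 × (705 − 54)] × 10⁻⁶ = 1687.25 + 464.81 = 2152.06 kN·m.

M_n ≈ 2150 kN·m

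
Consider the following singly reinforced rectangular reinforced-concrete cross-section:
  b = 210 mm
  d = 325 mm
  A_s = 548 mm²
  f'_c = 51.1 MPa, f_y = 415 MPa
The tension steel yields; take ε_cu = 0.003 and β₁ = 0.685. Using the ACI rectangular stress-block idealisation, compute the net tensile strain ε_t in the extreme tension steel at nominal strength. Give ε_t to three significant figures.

a = A_s f_y/(0.85 f'_c b) = 24.93 mm.
β₁ = 0.685, so c = a/β₁ = 24.93/0.685 = 36.39 mm.
From the linear strain diagram with ε_cu = 0.003: ε_t = 0.003 (d − c)/c = 0.003 × (325 − 36.39)/36.39 = 0.0238.
Since ε_t ≥ 0.005, the section is tension-controlled.

ε_t ≈ 0.0238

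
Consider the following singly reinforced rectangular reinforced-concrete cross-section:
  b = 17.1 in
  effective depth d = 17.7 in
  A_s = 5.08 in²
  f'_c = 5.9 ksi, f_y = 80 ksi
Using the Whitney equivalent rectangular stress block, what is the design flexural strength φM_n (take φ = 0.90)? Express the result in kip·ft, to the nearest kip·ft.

φM_n ≈ 467 kip·ft

T = A_s f_y = 5.08 × 80 = 406.4 kips.
a = T/(0.85 f'_c b) = 406.4/(0.85 × 5.9 × 17.1) = 4.739 in.
M_n = T(d − a/2) = 406.4 × (17.7 − 2.3695) = 6230.3 kip·in = 6230.3/12 = 519.19 kip·ft.
φM_n = 0.90 × 519.19 = 467.27 kip·ft.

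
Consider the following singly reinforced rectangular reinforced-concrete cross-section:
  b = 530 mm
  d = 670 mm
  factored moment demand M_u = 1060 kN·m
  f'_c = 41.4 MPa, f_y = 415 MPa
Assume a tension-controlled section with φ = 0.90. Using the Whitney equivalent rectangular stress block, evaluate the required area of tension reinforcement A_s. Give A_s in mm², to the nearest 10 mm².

M_n = M_u/φ = 1060/0.90 = 1177.78 kN·m.
With M_n = 0.85 f'_c a b (d − a/2), solve the quadratic for a:
a = d − √(d² − 2M_n/(0.85 f'_c b)) = 670 − √(670² − 2 × 1177.78×10⁶/(0.85 × 41.4 × 530)) = 102.02 mm.
A_s = 0.85 f'_c a b / f_y = 0.85 × 41.4 × 102.02 × 530 / 415 = 4584.9 mm².

A_s ≈ 4580 mm²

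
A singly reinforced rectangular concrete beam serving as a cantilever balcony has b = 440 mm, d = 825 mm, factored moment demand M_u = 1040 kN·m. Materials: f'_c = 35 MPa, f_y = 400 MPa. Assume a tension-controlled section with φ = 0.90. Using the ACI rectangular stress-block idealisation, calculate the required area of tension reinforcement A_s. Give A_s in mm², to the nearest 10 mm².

A_s ≈ 3760 mm²

M_n = M_u/φ = 1040/0.90 = 1155.56 kN·m.
With M_n = 0.85 f'_c a b (d − a/2), solve the quadratic for a:
a = d − √(d² − 2M_n/(0.85 f'_c b)) = 825 − √(825² − 2 × 1155.56×10⁶/(0.85 × 35 × 440)) = 115.02 mm.
A_s = 0.85 f'_c a b / f_y = 0.85 × 35 × 115.02 × 440 / 400 = 3764.0 mm².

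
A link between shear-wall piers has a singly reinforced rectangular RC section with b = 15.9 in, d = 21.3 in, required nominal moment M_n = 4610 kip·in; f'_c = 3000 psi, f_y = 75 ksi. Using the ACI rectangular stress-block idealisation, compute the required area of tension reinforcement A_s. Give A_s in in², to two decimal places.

A_s ≈ 3.38 in²

From M_n = 0.85 f'_c a b (d − a/2):
a = d − √(d² − 2M_n/(0.85 f'_c b)) = 21.3 − √(21.3² − 2 × 4610/(0.85 × 3 × 15.9)) = 6.257 in.
A_s = 0.85 f'_c a b / f_y = 0.85 × 3 × 6.257 × 15.9 / 75 = 3.383 in².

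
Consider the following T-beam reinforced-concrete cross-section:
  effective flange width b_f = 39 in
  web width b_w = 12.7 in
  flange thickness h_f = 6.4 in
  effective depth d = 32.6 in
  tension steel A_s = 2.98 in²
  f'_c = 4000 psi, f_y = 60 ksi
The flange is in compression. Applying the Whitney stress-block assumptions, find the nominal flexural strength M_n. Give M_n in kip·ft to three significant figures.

Tension: T = A_s f_y = 2.98 × 60 = 178.8 kips.
Try a within the flange: a = T/(0.85 f'_c b_f) = 178.8/(0.85 × 4 × 39) = 1.348 in.
Since a = 1.348 ≤ h_f = 6.4 in, the stress block lies entirely in the flange; analyse as a rectangular beam of width b_f.
M_n = T(d − a/2) = 178.8 × (32.6 − 0.674) = 5708.4 kip·in.
M_n = 5708.4/12 = 475.70 kip·ft.

M_n ≈ 476 kip·ft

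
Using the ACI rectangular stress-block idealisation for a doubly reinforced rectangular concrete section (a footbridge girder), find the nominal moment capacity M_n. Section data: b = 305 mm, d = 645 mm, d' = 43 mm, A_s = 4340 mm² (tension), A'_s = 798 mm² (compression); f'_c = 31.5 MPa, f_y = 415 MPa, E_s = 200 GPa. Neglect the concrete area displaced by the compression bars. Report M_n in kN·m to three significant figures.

M_n ≈ 1020 kN·m

Assume both tension and compression steel yield.
Net tension couple steel: A_s − A'_s = 3542 mm².
a = (A_s − A'_s) f_y / (0.85 f'_c b) = 1469930/(0.85 × 31.5 × 305) = 180.00 mm.
c = a/β₁ = 180.00/0.825 = 218.18 mm; ε'_s = 0.003(c − d')/c = 0.0024 ≥ f_y/E_s = 0.0021, so compression steel does yield.
M_n = (A_s − A'_s) f_y (d − a/2) + A'_s f_y (d − d') = [1469930 × (645 − 90) + 331170 × (645 − 43)] × 10⁻⁶ = 815.81 + 199.36 = 1015.17 kN·m.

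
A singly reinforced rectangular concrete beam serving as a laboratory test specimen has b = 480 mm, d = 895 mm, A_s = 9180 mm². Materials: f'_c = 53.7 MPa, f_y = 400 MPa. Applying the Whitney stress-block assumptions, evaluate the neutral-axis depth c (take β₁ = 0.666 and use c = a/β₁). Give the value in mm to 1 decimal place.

T = A_s f_y = 9180 × 400 = 3672000 N = 3672 kN.
Setting C = 0.85 f'_c a b equal to T: a = 3672000/(0.85 × 53.7 × 480) = 167.598 mm.
With β₁ = 0.666, c = a/β₁ = 167.598/0.666 = 251.6 mm.

c ≈ 251.6 mm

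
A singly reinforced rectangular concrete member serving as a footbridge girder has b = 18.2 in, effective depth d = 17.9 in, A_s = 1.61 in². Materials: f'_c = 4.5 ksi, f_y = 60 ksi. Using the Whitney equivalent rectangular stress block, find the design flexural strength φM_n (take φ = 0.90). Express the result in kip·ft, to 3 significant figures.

T = A_s f_y = 1.61 × 60 = 96.6 kips.
a = T/(0.85 f'_c b) = 96.6/(0.85 × 4.5 × 18.2) = 1.388 in.
M_n = T(d − a/2) = 96.6 × (17.9 − 0.694) = 1662.1 kip·in = 1662.1/12 = 138.51 kip·ft.
φM_n = 0.90 × 138.51 = 124.66 kip·ft.

φM_n ≈ 125 kip·ft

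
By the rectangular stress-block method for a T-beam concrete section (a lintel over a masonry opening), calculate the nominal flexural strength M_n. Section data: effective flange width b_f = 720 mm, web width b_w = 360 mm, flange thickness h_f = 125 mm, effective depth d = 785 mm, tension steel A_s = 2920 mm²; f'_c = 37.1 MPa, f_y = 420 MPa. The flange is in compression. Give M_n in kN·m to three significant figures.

M_n ≈ 930 kN·m

Tension: T = A_s f_y = 2920 × 420 = 1226400 N.
Try a within the flange: a = T/(0.85 f'_c b_f) = 1226400/(0.85 × 37.1 × 720) = 54.01 mm.
Since a = 54.01 ≤ h_f = 125 mm, the stress block lies entirely in the flange; analyse as a rectangular beam of width b_f.
M_n = T(d − a/2) = 1226400 × (785 − 27.005) = 929.61 × 10⁶ N·mm.
M_n = 929.61 kN·m.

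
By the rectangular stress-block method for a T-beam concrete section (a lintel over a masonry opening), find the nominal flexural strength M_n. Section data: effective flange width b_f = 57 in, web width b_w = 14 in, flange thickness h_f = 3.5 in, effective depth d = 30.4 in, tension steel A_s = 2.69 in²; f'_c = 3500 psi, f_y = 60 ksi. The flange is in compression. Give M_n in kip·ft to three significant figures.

M_n ≈ 402 kip·ft

Tension: T = A_s f_y = 2.69 × 60 = 161.4 kips.
Try a within the flange: a = T/(0.85 f'_c b_f) = 161.4/(0.85 × 3.5 × 57) = 0.952 in.
Since a = 0.952 ≤ h_f = 3.5 in, the stress block lies entirely in the flange; analyse as a rectangular beam of width b_f.
M_n = T(d − a/2) = 161.4 × (30.4 − 0.476) = 4829.7 kip·in.
M_n = 4829.7/12 = 402.48 kip·ft.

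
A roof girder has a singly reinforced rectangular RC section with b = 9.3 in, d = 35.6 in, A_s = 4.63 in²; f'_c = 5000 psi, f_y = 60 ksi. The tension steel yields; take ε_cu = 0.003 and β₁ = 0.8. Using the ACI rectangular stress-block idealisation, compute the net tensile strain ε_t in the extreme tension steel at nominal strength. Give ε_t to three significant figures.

a = A_s f_y/(0.85 f'_c b) = 7.028 in.
β₁ = 0.8, so c = a/β₁ = 7.028/0.8 = 8.785 in.
From the linear strain diagram with ε_cu = 0.003: ε_t = 0.003 (d − c)/c = 0.003 × (35.6 − 8.785)/8.785 = 0.00916.
Since ε_t ≥ 0.005, the section is tension-controlled.

ε_t ≈ 0.00916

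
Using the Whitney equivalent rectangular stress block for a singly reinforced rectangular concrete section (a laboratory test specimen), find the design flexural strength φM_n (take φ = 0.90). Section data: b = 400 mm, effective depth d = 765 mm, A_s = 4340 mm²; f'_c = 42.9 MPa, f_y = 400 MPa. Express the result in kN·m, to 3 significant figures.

φM_n ≈ 1100 kN·m

T = A_s f_y = 4340 × 400 = 1736000 N = 1736 kN.
From C = T: a = T/(0.85 f'_c b) = 1736000/(0.85 × 42.9 × 400) = 119.02 mm.
M_n = T(d − a/2) = 1736 kN × (765 − 59.51) mm = 1224.73 kN·m.
φM_n = 0.90 × 1224.73 = 1102.26 kN·m.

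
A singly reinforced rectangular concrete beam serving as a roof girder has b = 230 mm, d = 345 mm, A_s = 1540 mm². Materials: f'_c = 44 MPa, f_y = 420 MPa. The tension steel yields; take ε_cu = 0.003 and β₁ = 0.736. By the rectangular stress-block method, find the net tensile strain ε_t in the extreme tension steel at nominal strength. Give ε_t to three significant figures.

ε_t ≈ 0.00713

a = A_s f_y/(0.85 f'_c b) = 75.19 mm.
β₁ = 0.736, so c = a/β₁ = 75.19/0.736 = 102.16 mm.
From the linear strain diagram with ε_cu = 0.003: ε_t = 0.003 (d − c)/c = 0.003 × (345 − 102.16)/102.16 = 0.00713.
Since ε_t ≥ 0.005, the section is tension-controlled.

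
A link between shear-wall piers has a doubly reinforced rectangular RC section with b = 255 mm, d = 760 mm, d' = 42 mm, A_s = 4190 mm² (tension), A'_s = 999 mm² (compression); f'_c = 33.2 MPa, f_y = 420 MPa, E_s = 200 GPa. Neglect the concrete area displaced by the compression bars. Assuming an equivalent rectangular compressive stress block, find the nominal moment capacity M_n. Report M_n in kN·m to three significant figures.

M_n ≈ 1200 kN·m

Assume both tension and compression steel yield.
Net tension couple steel: A_s − A'_s = 3191 mm².
a = (A_s − A'_s) f_y / (0.85 f'_c b) = 1340220/(0.85 × 33.2 × 255) = 186.24 mm.
c = a/β₁ = 186.24/0.813 = 229.08 mm; ε'_s = 0.003(c − d')/c = 0.0024 ≥ f_y/E_s = 0.0021, so compression steel does yield.
M_n = (A_s − A'_s) f_y (d − a/2) + A'_s f_y (d − d') = [1340220 × (760 − 93.12) + 419580 × (760 − 42)] × 10⁻⁶ = 893.77 + 301.26 = 1195.03 kN·m.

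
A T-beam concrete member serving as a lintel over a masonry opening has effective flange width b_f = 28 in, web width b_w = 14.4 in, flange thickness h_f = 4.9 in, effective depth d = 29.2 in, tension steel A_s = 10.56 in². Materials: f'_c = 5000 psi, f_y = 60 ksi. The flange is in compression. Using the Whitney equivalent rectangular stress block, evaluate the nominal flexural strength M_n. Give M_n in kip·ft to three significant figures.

Tension: T = A_s f_y = 10.56 × 60 = 633.6 kips.
Try a within the flange: a = T/(0.85 f'_c b_f) = 633.6/(0.85 × 5 × 28) = 5.324 in.
a = 5.324 > h_f = 4.9 in: the block extends into the web. Split into flange-overhang and web parts.
C_f = 0.85 f'_c (b_f − b_w) h_f = 0.85 × 5 × (28 − 14.4) × 4.9 = 283.2 kips.
Remaining web compression depth: a_w = (T − C_f)/(0.85 f'_c b_w) = (633.6 − 283.2)/(0.85 × 5 × 14.4) = 5.725 in.
M_n = C_f(d − h_f/2) + (T − C_f)(d − a_w/2) = 283.2 × (29.2 − 2.45) + 350.4 × (29.2 − 2.8625) = 7575.6 + 9228.7 = 16804.3 kip·in.
M_n = 16804.3/12 = 1400.36 kip·ft.

M_n ≈ 1400 kip·ft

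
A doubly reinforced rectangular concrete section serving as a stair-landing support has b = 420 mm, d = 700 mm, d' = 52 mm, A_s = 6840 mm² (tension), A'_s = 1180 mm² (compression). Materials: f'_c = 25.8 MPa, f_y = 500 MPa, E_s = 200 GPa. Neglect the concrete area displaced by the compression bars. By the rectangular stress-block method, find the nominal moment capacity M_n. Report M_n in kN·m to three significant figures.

M_n ≈ 1930 kN·m

Assume both tension and compression steel yield.
Net tension couple steel: A_s − A'_s = 5660 mm².
a = (A_s − A'_s) f_y / (0.85 f'_c b) = 2830000/(0.85 × 25.8 × 420) = 307.25 mm.
c = a/β₁ = 307.25/0.85 = 361.47 mm; ε'_s = 0.003(c − d')/c = 0.0026 ≥ f_y/E_s = 0.0025, so compression steel does yield.
M_n = (A_s − A'_s) f_y (d − a/2) + A'_s f_y (d − d') = [2830000 × (700 − 153.625) + 590000 × (700 − 52)] × 10⁻⁶ = 1546.24 + 382.32 = 1928.56 kN·m.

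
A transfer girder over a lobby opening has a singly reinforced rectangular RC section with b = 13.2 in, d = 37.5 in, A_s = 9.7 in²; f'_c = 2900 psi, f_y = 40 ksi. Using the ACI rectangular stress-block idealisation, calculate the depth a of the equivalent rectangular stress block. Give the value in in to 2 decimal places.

T = A_s f_y = 9.7 × 40 = 388 kips.
a = T/(0.85 f'_c b) = 388/(0.85 × 2.9 × 13.2) = 11.92 in.

a ≈ 11.92 in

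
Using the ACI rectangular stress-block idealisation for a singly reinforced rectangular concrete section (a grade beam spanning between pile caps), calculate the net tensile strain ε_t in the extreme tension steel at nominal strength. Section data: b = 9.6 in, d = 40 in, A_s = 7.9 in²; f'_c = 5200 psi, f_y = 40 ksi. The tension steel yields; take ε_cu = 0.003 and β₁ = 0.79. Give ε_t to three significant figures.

a = A_s f_y/(0.85 f'_c b) = 7.447 in.
β₁ = 0.79, so c = a/β₁ = 7.447/0.79 = 9.427 in.
From the linear strain diagram with ε_cu = 0.003: ε_t = 0.003 (d − c)/c = 0.003 × (40 − 9.427)/9.427 = 0.00973.
Since ε_t ≥ 0.005, the section is tension-controlled.

ε_t ≈ 0.00973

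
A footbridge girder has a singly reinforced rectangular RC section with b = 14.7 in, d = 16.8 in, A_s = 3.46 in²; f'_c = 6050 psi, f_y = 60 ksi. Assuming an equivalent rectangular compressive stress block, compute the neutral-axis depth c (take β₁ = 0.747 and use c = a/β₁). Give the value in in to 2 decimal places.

T = A_s f_y = 3.46 × 60 = 207.6 kips.
a = T/(0.85 f'_c b) = 207.6/(0.85 × 6.05 × 14.7) = 2.7462 in.
With β₁ = 0.747, c = a/β₁ = 2.7462/0.747 = 3.68 in.

c ≈ 3.68 in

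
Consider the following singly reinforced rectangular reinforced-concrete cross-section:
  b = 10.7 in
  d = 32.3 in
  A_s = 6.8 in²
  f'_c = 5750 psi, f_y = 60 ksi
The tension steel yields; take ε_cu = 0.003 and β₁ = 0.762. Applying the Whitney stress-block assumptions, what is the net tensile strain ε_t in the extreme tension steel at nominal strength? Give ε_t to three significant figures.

a = A_s f_y/(0.85 f'_c b) = 7.802 in.
β₁ = 0.762, so c = a/β₁ = 7.802/0.762 = 10.239 in.
From the linear strain diagram with ε_cu = 0.003: ε_t = 0.003 (d − c)/c = 0.003 × (32.3 − 10.239)/10.239 = 0.00646.
Since ε_t ≥ 0.005, the section is tension-controlled.

ε_t ≈ 0.00646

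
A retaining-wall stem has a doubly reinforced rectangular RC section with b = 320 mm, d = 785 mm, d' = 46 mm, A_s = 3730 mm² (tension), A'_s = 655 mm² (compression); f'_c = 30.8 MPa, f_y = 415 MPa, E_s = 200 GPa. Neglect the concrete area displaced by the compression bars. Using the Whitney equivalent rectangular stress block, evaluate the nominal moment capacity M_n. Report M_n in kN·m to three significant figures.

Assume both tension and compression steel yield.
Net tension couple steel: A_s − A'_s = 3075 mm².
a = (A_s − A'_s) f_y / (0.85 f'_c b) = 1276125/(0.85 × 30.8 × 320) = 152.33 mm.
c = a/β₁ = 152.33/0.83 = 183.53 mm; ε'_s = 0.003(c − d')/c = 0.0022 ≥ f_y/E_s = 0.0021, so compression steel does yield.
M_n = (A_s − A'_s) f_y (d − a/2) + A'_s f_y (d − d') = [1276125 × (785 − 76.165) + 271825 × (785 − 46)] × 10⁻⁶ = 904.56 + 200.88 = 1105.44 kN·m.

M_n ≈ 1110 kN·m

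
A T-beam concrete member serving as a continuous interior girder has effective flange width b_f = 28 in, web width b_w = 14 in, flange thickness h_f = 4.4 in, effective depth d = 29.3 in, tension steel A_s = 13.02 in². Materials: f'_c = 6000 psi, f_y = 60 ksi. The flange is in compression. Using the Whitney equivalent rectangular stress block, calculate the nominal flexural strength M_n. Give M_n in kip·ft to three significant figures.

M_n ≈ 1720 kip·ft

Tension: T = A_s f_y = 13.02 × 60 = 781.2 kips.
Try a within the flange: a = T/(0.85 f'_c b_f) = 781.2/(0.85 × 6 × 28) = 5.471 in.
a = 5.471 > h_f = 4.4 in: the block extends into the web. Split into flange-overhang and web parts.
C_f = 0.85 f'_c (b_f − b_w) h_f = 0.85 × 6 × (28 − 14) × 4.4 = 314.2 kips.
Remaining web compression depth: a_w = (T − C_f)/(0.85 f'_c b_w) = (781.2 − 314.2)/(0.85 × 6 × 14) = 6.541 in.
M_n = C_f(d − h_f/2) + (T − C_f)(d − a_w/2) = 314.2 × (29.3 − 2.2) + 467 × (29.3 − 3.2705) = 8514.8 + 12155.8 = 20670.6 kip·in.
M_n = 20670.6/12 = 1722.55 kip·ft.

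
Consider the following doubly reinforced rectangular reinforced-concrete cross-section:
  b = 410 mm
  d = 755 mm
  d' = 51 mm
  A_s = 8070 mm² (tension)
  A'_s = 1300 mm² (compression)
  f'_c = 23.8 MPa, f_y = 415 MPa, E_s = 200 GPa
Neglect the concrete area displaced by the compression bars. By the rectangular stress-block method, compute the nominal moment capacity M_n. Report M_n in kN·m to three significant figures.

Assume both tension and compression steel yield.
Net tension couple steel: A_s − A'_s = 6770 mm².
a = (A_s − A'_s) f_y / (0.85 f'_c b) = 2809550/(0.85 × 23.8 × 410) = 338.73 mm.
c = a/β₁ = 338.73/0.85 = 398.51 mm; ε'_s = 0.003(c − d')/c = 0.0026 ≥ f_y/E_s = 0.0021, so compression steel does yield.
M_n = (A_s − A'_s) f_y (d − a/2) + A'_s f_y (d − d') = [2809550 × (755 − 169.365) + 539500 × (755 − 51)] × 10⁻⁶ = 1645.37 + 379.81 = 2025.18 kN·m.

M_n ≈ 2030 kN·m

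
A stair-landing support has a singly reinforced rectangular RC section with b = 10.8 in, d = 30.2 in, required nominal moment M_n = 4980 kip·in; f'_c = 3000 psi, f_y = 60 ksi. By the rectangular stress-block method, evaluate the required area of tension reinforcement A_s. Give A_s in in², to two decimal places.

A_s ≈ 3.09 in²

From M_n = 0.85 f'_c a b (d − a/2):
a = d − √(d² − 2M_n/(0.85 f'_c b)) = 30.2 − √(30.2² − 2 × 4980/(0.85 × 3 × 10.8)) = 6.740 in.
A_s = 0.85 f'_c a b / f_y = 0.85 × 3 × 6.740 × 10.8 / 60 = 3.094 in².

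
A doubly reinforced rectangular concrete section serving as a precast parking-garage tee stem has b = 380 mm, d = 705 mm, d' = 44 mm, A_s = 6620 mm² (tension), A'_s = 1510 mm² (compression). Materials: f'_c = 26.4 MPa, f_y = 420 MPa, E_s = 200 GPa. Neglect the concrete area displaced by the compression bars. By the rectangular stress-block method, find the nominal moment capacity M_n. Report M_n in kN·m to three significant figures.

Assume both tension and compression steel yield.
Net tension couple steel: A_s − A'_s = 5110 mm².
a = (A_s − A'_s) f_y / (0.85 f'_c b) = 2146200/(0.85 × 26.4 × 380) = 251.69 mm.
c = a/β₁ = 251.69/0.85 = 296.11 mm; ε'_s = 0.003(c − d')/c = 0.0026 ≥ f_y/E_s = 0.0021, so compression steel does yield.
M_n = (A_s − A'_s) f_y (d − a/2) + A'_s f_y (d − d') = [2146200 × (705 − 125.845) + 634200 × (705 − 44)] × 10⁻⁶ = 1242.98 + 419.21 = 1662.19 kN·m.

M_n ≈ 1660 kN·m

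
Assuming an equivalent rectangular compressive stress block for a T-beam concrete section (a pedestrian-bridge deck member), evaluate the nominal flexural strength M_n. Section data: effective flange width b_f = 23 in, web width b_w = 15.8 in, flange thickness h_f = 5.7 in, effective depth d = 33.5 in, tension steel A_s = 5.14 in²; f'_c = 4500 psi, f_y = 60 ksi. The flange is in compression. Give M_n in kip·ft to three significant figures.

M_n ≈ 816 kip·ft

Tension: T = A_s f_y = 5.14 × 60 = 308.4 kips.
Try a within the flange: a = T/(0.85 f'_c b_f) = 308.4/(0.85 × 4.5 × 23) = 3.506 in.
Since a = 3.506 ≤ h_f = 5.7 in, the stress block lies entirely in the flange; analyse as a rectangular beam of width b_f.
M_n = T(d − a/2) = 308.4 × (33.5 − 1.753) = 9790.8 kip·in.
M_n = 9790.8/12 = 815.90 kip·ft.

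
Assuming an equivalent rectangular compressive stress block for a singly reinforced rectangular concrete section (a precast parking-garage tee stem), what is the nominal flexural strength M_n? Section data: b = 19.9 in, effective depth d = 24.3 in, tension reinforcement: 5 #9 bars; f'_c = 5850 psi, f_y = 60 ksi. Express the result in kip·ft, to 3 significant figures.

A_s = 5 × 1 = 5 in².
T = A_s f_y = 5 × 60 = 300 kips.
a = T/(0.85 f'_c b) = 300/(0.85 × 5.85 × 19.9) = 3.032 in.
M_n = T(d − a/2) = 300 × (24.3 − 1.516) = 6835.2 kip·in = 6835.2/12 = 569.60 kip·ft.

M_n ≈ 570 kip·ft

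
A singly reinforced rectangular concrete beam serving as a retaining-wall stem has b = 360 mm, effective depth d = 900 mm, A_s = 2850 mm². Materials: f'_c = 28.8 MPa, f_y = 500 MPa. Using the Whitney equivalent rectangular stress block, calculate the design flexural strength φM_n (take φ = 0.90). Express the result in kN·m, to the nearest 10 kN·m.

φM_n ≈ 1050 kN·m

T = A_s f_y = 2850 × 500 = 1425000 N = 1425 kN.
From C = T: a = T/(0.85 f'_c b) = 1425000/(0.85 × 28.8 × 360) = 161.70 mm.
M_n = T(d − a/2) = 1425 kN × (900 − 80.85) mm = 1167.29 kN·m.
φM_n = 0.90 × 1167.29 = 1050.56 kN·m.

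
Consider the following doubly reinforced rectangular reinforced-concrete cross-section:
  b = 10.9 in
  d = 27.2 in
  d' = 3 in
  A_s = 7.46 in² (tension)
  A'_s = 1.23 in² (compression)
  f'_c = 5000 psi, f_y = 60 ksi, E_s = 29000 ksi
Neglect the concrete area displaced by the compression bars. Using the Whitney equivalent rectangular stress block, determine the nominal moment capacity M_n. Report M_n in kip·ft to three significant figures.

Assume both steels yield.
a = (A_s − A'_s) f_y/(0.85 f'_c b) = (7.46 − 1.23) × 60/(0.85 × 5 × 10.9) = 8.069 in.
c = a/β₁ = 8.069/0.8 = 10.086 in; ε'_s = 0.003(c − d')/c = 0.0021 ≥ ε_y = 0.0021, so the compression steel yields.
M_n = (A_s − A'_s) f_y (d − a/2) + A'_s f_y (d − d') = 373.8 × (27.2 − 4.0345) + 73.8 × (27.2 − 3) = 8659.3 + 1786.0 = 10445.3 kip·in = 10445.3/12 = 870.44 kip·ft.

M_n ≈ 870 kip·ft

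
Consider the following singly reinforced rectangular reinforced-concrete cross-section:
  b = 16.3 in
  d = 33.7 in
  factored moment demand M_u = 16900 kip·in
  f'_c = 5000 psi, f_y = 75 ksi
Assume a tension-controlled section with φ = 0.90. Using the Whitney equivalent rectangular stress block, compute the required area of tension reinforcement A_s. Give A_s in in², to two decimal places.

M_n = M_u/φ = 16900/0.90 = 18777.8 kip·in.
From M_n = 0.85 f'_c a b (d − a/2):
a = d − √(d² − 2M_n/(0.85 f'_c b)) = 33.7 − √(33.7² − 2 × 18777.8/(0.85 × 5 × 16.3)) = 9.337 in.
A_s = 0.85 f'_c a b / f_y = 0.85 × 5 × 9.337 × 16.3 / 75 = 8.624 in².

A_s ≈ 8.62 in²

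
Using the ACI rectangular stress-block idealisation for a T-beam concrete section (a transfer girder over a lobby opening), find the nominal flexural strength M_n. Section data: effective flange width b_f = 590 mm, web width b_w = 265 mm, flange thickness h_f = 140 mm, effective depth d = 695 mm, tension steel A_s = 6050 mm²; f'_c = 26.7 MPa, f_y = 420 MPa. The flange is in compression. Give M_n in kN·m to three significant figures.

Tension: T = A_s f_y = 6050 × 420 = 2541000 N.
Try a within the flange: a = T/(0.85 f'_c b_f) = 2541000/(0.85 × 26.7 × 590) = 189.77 mm.
a = 189.77 > h_f = 140 mm: the block extends into the web. Split into flange-overhang and web parts.
C_f = 0.85 f'_c (b_f − b_w) h_f = 0.85 × 26.7 × (590 − 265) × 140 = 1032623 N.
Remaining web compression depth: a_w = (T − C_f)/(0.85 f'_c b_w) = (2541000 − 1032623)/(0.85 × 26.7 × 265) = 250.80 mm.
M_n = C_f(d − h_f/2) + (T − C_f)(d − a_w/2) = 1032623 × (695 − 70) + 1508377 × (695 − 125.4) = 645.39 + 859.17 = 1504.56 × 10⁶ N·mm.
M_n = 1504.56 kN·m.

M_n ≈ 1500 kN·m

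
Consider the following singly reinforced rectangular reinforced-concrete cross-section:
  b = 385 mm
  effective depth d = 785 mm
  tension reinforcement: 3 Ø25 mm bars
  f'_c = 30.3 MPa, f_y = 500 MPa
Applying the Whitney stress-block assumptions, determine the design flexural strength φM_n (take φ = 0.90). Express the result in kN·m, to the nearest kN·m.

A_s = 3 × 491 = 1473 mm².
T = A_s f_y = 1473 × 500 = 736500 N = 736.5 kN.
From C = T: a = T/(0.85 f'_c b) = 736500/(0.85 × 30.3 × 385) = 74.28 mm.
M_n = T(d − a/2) = 736.5 kN × (785 − 37.14) mm = 550.80 kN·m.
φM_n = 0.90 × 550.80 = 495.72 kN·m.

φM_n ≈ 496 kN·m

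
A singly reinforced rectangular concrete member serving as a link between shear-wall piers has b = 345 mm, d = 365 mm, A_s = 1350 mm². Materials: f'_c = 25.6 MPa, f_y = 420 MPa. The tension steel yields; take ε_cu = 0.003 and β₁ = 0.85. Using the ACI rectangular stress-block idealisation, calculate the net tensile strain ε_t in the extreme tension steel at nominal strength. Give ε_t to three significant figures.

a = A_s f_y/(0.85 f'_c b) = 75.53 mm.
β₁ = 0.85, so c = a/β₁ = 75.53/0.85 = 88.86 mm.
From the linear strain diagram with ε_cu = 0.003: ε_t = 0.003 (d − c)/c = 0.003 × (365 − 88.86)/88.86 = 0.00932.
Since ε_t ≥ 0.005, the section is tension-controlled.

ε_t ≈ 0.00932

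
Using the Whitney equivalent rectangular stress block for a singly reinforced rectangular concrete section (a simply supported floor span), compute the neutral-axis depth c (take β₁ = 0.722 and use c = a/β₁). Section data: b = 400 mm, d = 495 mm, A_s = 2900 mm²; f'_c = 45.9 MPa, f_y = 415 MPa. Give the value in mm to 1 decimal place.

T = A_s f_y = 2900 × 415 = 1203500 N = 1203.5 kN.
Setting C = 0.85 f'_c a b equal to T: a = 1203500/(0.85 × 45.9 × 400) = 77.118 mm.
With β₁ = 0.722, c = a/β₁ = 77.118/0.722 = 106.8 mm.

c ≈ 106.8 mm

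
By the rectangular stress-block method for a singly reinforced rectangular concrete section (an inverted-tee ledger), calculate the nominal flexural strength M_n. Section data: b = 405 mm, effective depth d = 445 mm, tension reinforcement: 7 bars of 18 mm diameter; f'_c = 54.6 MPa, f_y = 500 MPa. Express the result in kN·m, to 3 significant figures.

A_s = 7 × 254 = 1778 mm².
T = A_s f_y = 1778 × 500 = 889000 N = 889 kN.
From C = T: a = T/(0.85 f'_c b) = 889000/(0.85 × 54.6 × 405) = 47.30 mm.
M_n = T(d − a/2) = 889 kN × (445 − 23.65) mm = 374.58 kN·m.

M_n ≈ 375 kN·m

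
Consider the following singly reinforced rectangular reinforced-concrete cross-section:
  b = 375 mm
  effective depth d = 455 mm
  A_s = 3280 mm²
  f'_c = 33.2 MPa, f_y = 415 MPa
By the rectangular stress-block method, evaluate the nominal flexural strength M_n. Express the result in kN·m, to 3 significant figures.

T = A_s f_y = 3280 × 415 = 1361200 N = 1361.2 kN.
From C = T: a = T/(0.85 f'_c b) = 1361200/(0.85 × 33.2 × 375) = 128.63 mm.
M_n = T(d − a/2) = 1361.2 kN × (455 − 64.315) mm = 531.80 kN·m.

M_n ≈ 532 kN·m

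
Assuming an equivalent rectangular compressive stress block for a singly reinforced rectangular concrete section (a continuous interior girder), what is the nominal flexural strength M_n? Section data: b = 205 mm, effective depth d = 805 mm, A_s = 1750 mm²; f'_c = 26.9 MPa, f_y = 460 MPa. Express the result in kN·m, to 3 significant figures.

T = A_s f_y = 1750 × 460 = 805000 N = 805 kN.
From C = T: a = T/(0.85 f'_c b) = 805000/(0.85 × 26.9 × 205) = 171.74 mm.
M_n = T(d − a/2) = 805 kN × (805 − 85.87) mm = 578.90 kN·m.

M_n ≈ 579 kN·m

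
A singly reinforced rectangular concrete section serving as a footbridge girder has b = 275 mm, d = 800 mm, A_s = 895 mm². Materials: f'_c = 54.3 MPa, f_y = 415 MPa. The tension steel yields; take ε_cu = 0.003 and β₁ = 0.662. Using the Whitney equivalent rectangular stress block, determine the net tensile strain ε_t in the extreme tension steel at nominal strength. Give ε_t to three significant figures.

a = A_s f_y/(0.85 f'_c b) = 29.26 mm.
β₁ = 0.662, so c = a/β₁ = 29.26/0.662 = 44.20 mm.
From the linear strain diagram with ε_cu = 0.003: ε_t = 0.003 (d − c)/c = 0.003 × (800 − 44.20)/44.20 = 0.0513.
Since ε_t ≥ 0.005, the section is tension-controlled.

ε_t ≈ 0.0513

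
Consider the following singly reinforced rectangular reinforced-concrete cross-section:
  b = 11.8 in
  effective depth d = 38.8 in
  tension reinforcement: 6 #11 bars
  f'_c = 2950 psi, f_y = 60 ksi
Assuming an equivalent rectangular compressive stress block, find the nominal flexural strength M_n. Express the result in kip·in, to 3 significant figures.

M_n ≈ 16500 kip·in

A_s = 6 × 1.56 = 9.36 in².
T = A_s f_y = 9.36 × 60 = 561.6 kips.
a = T/(0.85 f'_c b) = 561.6/(0.85 × 2.95 × 11.8) = 18.980 in.
M_n = T(d − a/2) = 561.6 × (38.8 − 9.49) = 16460.5 kip·in.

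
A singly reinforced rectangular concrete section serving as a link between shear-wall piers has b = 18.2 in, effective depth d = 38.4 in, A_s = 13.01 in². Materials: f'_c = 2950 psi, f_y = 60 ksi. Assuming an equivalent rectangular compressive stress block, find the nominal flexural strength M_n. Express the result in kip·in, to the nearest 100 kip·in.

T = A_s f_y = 13.01 × 60 = 780.6 kips.
a = T/(0.85 f'_c b) = 780.6/(0.85 × 2.95 × 18.2) = 17.105 in.
M_n = T(d − a/2) = 780.6 × (38.4 − 8.5525) = 23299.0 kip·in.

M_n ≈ 23300 kip·in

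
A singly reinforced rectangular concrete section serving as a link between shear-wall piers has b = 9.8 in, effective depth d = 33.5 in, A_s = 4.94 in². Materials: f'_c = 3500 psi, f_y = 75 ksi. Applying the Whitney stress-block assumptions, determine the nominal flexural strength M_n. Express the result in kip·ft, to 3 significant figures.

M_n ≈ 838 kip·ft

T = A_s f_y = 4.94 × 75 = 370.5 kips.
a = T/(0.85 f'_c b) = 370.5/(0.85 × 3.5 × 9.8) = 12.708 in.
M_n = T(d − a/2) = 370.5 × (33.5 − 6.354) = 10057.6 kip·in = 10057.6/12 = 838.13 kip·ft.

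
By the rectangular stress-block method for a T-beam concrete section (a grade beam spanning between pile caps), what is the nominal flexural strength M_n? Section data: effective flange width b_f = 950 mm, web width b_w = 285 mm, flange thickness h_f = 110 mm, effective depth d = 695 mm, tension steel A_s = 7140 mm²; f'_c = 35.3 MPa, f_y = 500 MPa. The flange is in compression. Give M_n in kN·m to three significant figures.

M_n ≈ 2250 kN·m

Tension: T = A_s f_y = 7140 × 500 = 3570000 N.
Try a within the flange: a = T/(0.85 f'_c b_f) = 3570000/(0.85 × 35.3 × 950) = 125.24 mm.
a = 125.24 > h_f = 110 mm: the block extends into the web. Split into flange-overhang and web parts.
C_f = 0.85 f'_c (b_f − b_w) h_f = 0.85 × 35.3 × (950 − 285) × 110 = 2194866 N.
Remaining web compression depth: a_w = (T − C_f)/(0.85 f'_c b_w) = (3570000 − 2194866)/(0.85 × 35.3 × 285) = 160.81 mm.
M_n = C_f(d − h_f/2) + (T − C_f)(d − a_w/2) = 2194866 × (695 − 55) + 1375134 × (695 − 80.405) = 1404.71 + 845.15 = 2249.86 × 10⁶ N·mm.
M_n = 2249.86 kN·m.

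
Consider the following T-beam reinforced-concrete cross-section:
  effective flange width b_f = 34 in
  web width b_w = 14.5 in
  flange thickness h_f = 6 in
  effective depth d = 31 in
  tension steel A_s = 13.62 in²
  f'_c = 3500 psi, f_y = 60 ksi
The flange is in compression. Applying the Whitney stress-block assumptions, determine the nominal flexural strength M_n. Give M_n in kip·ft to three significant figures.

M_n ≈ 1810 kip·ft

Tension: T = A_s f_y = 13.62 × 60 = 817.2 kips.
Try a within the flange: a = T/(0.85 f'_c b_f) = 817.2/(0.85 × 3.5 × 34) = 8.079 in.
a = 8.079 > h_f = 6 in: the block extends into the web. Split into flange-overhang and web parts.
C_f = 0.85 f'_c (b_f − b_w) h_f = 0.85 × 3.5 × (34 − 14.5) × 6 = 348.1 kips.
Remaining web compression depth: a_w = (T − C_f)/(0.85 f'_c b_w) = (817.2 − 348.1)/(0.85 × 3.5 × 14.5) = 10.875 in.
M_n = C_f(d − h_f/2) + (T − C_f)(d − a_w/2) = 348.1 × (31 − 3) + 469.1 × (31 − 5.4375) = 9746.8 + 11991.4 = 21738.2 kip·in.
M_n = 21738.2/12 = 1811.52 kip·ft.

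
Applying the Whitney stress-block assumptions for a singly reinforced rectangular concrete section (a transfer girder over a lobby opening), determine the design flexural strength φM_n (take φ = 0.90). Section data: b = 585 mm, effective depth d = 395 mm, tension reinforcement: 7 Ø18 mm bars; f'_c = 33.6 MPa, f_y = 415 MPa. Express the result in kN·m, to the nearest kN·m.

A_s = 7 × 254 = 1778 mm².
T = A_s f_y = 1778 × 415 = 737870 N = 737.87 kN.
From C = T: a = T/(0.85 f'_c b) = 737870/(0.85 × 33.6 × 585) = 44.16 mm.
M_n = T(d − a/2) = 737.87 kN × (395 − 22.08) mm = 275.17 kN·m.
φM_n = 0.90 × 275.17 = 247.65 kN·m.

φM_n ≈ 248 kN·m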